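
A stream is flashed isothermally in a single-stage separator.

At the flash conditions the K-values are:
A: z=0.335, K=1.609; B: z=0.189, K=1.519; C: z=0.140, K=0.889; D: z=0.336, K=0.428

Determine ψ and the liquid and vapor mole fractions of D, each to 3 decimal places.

ψ = 0.332, x_D = 0.415, y_D = 0.178

Material balance + equilibrium reduce to Σ zᵢ(Kᵢ−1)/(1+ψ(Kᵢ−1)) = 0.
Check two-phase: ΣzᵢKᵢ = 1.094 > 1 and Σzᵢ/Kᵢ = 1.275 > 1, so g(0) = 0.094 > 0 and g(1) = -0.275 < 0.
Newton–Raphson from ψ = 0.5:
  ψ = 0.500: g = -0.0514, g' = -0.323 → ψ = 0.341
  ψ = 0.341: g = -0.0026, g' = -0.293 → ψ = 0.332
Converged at ψ = 0.332.
Compositions from xᵢ = zᵢ/(1+ψ(Kᵢ−1)), yᵢ = Kᵢxᵢ:
  A: x = 0.279, y = 0.448
  B: x = 0.161, y = 0.245
  C: x = 0.145, y = 0.129
  D: x = 0.415, y = 0.178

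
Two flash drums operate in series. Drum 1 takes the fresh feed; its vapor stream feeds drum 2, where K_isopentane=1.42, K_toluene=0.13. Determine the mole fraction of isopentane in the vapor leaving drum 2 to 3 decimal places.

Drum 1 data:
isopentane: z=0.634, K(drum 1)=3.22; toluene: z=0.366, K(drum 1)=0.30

Drum 1:
Material balance + equilibrium reduce to Σ zᵢ(Kᵢ−1)/(1+ψ₁(Kᵢ−1)) = 0.
Feasibility: ΣzᵢKᵢ = 2.151, Σzᵢ/Kᵢ = 1.417 — both > 1, two phases present.
Binary case is linear: z₁(K₁−1)(1+ψ₁(K₂−1)) + z₂(K₂−1)(1+ψ₁(K₁−1)) = 0
⇒ ψ₁ = [z₁(K₁−1)+z₂(K₂−1)] / [−(K₁−1)(K₂−1)] = 1.1513/1.5540 = 0.741
Drum-1 compositions:
  isopentane: x = 0.240, y = 0.772
  toluene: x = 0.760, y = 0.228
Drum-2 feed = drum-1 vapor: z₂ = (0.7719, 0.2281).
Drum 2:
Let ψ₂ = V/F and solve Σ zᵢ(Kᵢ−1)/(1+ψ₂(Kᵢ−1)) = 0.
g(0) = ΣzᵢKᵢ − 1 = 0.126 and g(1) = 1 − Σzᵢ/Kᵢ = -1.298, so a root lies in (0, 1).
Newton iteration, ψ₂⁰ = 0.5:
  ψ₂ = 0.500: g = -0.0833, g' = -0.634 → ψ₂ = 0.369
  ψ₂ = 0.369: g = -0.0114, g' = -0.476 → ψ₂ = 0.345
  ψ₂ = 0.345: g = -0.0002, g' = -0.456 → ψ₂ = 0.344
Converged at ψ₂ = 0.344.
  isopentane: x = 0.674, y = 0.958
  toluene: x = 0.326, y = 0.042

y_isopentane (drum 2) = 0.958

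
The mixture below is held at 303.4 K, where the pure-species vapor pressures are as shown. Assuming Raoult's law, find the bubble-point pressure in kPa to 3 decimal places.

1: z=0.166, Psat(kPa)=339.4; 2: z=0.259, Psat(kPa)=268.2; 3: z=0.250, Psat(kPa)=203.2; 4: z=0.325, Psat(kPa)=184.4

Pbub = 236.534 kPa

At the bubble point ψ → 0, so ΣzᵢKᵢ = 1 with Kᵢ = Pᵢˢᵃᵗ/P ⇒ P = ΣzᵢPᵢˢᵃᵗ.
P = 0.166·339.4 + 0.259·268.2 + 0.250·203.2 + 0.325·184.4 = 236.534 kPa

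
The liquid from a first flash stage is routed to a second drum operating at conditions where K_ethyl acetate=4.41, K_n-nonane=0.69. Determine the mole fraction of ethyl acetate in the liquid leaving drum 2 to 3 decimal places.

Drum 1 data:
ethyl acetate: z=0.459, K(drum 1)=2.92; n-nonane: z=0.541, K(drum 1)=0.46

Drum 1:
Let ψ₁ = V/F and solve Σ zᵢ(Kᵢ−1)/(1+ψ₁(Kᵢ−1)) = 0.
g(0) = ΣzᵢKᵢ − 1 = 0.589 and g(1) = 1 − Σzᵢ/Kᵢ = -0.333, so a root lies in (0, 1).
Newton–Raphson from ψ₁ = 0.69:
  ψ₁ = 0.690: g = -0.0866, g' = -0.714 → ψ₁ = 0.569
  ψ₁ = 0.569: g = -0.0004, g' = -0.715 → ψ₁ = 0.568
Converged at ψ₁ = 0.568.
Drum-1 compositions:
  ethyl acetate: x = 0.220, y = 0.641
  n-nonane: x = 0.780, y = 0.359
Drum-2 feed = drum-1 liquid: z₂ = (0.2195, 0.7805).
Drum 2:
Rachford–Rice: g(ψ₂) = Σ zᵢ(Kᵢ−1)/(1+ψ₂(Kᵢ−1)) = 0.
Feasibility: ΣzᵢKᵢ = 1.507, Σzᵢ/Kᵢ = 1.181 — both > 1, two phases present.
Binary case is linear: z₁(K₁−1)(1+ψ₂(K₂−1)) + z₂(K₂−1)(1+ψ₂(K₁−1)) = 0
⇒ ψ₂ = [z₁(K₁−1)+z₂(K₂−1)] / [−(K₁−1)(K₂−1)] = 0.5066/1.0571 = 0.479
  ethyl acetate: x = 0.083, y = 0.367
  n-nonane: x = 0.917, y = 0.633

x_ethyl acetate (drum 2) = 0.083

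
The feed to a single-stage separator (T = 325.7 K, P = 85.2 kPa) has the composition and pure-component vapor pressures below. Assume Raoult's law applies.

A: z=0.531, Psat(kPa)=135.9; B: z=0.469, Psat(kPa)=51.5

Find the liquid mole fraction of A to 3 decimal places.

x_A = 0.399

Raoult's law: Kᵢ = Pᵢˢᵃᵗ/P = Pᵢˢᵃᵗ/85.2.
  K_A = 135.9/85.2 = 1.59507, K_B = 51.5/85.2 = 0.60446
Binary case is linear: z₁(K₁−1)(1+β(K₂−1)) + z₂(K₂−1)(1+β(K₁−1)) = 0
⇒ β = [z₁(K₁−1)+z₂(K₂−1)] / [−(K₁−1)(K₂−1)] = 0.1305/0.2354 = 0.554
Compositions from xᵢ = zᵢ/(1+β(Kᵢ−1)), yᵢ = Kᵢxᵢ:
  A: x = 0.399, y = 0.637
  B: x = 0.601, y = 0.363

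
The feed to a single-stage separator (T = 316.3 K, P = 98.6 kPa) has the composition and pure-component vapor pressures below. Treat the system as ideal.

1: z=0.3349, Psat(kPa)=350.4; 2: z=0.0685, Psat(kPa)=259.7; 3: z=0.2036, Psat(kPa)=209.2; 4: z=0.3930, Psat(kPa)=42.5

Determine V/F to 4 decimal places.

V/F = 0.8506

Raoult's law: Kᵢ = Pᵢˢᵃᵗ/P = Pᵢˢᵃᵗ/98.6.
  K_1 = 350.4/98.6 = 3.553753, K_2 = 259.7/98.6 = 2.633874, K_3 = 209.2/98.6 = 2.121704, K_4 = 42.5/98.6 = 0.431034
Material balance + equilibrium reduce to Σ zᵢ(Kᵢ−1)/(1+V/F(Kᵢ−1)) = 0.
g(0) = ΣzᵢKᵢ − 1 = 0.9719 and g(1) = 1 − Σzᵢ/Kᵢ = -0.1280, so a root lies in (0, 1).
Newton iteration, V/F⁰ = 0.68:
  V/F = 0.6800: g = 0.13040, g' = -0.7536 → V/F = 0.8530
  V/F = 0.8530: g = -0.00193, g' = -0.7953 → V/F = 0.8506
Converged at V/F = 0.8506.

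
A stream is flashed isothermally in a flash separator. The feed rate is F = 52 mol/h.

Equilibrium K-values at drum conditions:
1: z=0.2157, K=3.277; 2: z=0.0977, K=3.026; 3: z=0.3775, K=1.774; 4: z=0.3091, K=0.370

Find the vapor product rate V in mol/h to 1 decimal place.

Rachford–Rice: g(ψ) = Σ zᵢ(Kᵢ−1)/(1+ψ(Kᵢ−1)) = 0.
g(0) = ΣzᵢKᵢ − 1 = 0.7865 and g(1) = 1 − Σzᵢ/Kᵢ = -0.1463, so a root lies in (0, 1).
Newton iteration, ψ⁰ = 0.5:
  ψ = 0.5000: g = 0.25438, g' = -0.7225 → ψ = 0.8521
  ψ = 0.8521: g = -0.00469, g' = -0.8373 → ψ = 0.8465
  ψ = 0.8465: g = -0.00002, g' = -0.8306 → ψ = 0.8464
Converged at ψ = 0.8464.
Then V = ψ·F = 0.8464·52 = 44.0 mol/h and L = F − V = 8.0 mol/h.

V = 44.0 mol/h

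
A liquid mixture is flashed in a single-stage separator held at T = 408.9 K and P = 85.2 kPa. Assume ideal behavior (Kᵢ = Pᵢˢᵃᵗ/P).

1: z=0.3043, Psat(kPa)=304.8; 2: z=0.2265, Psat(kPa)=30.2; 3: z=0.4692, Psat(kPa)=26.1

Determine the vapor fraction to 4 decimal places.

Raoult's law: Kᵢ = Pᵢˢᵃᵗ/P = Pᵢˢᵃᵗ/85.2.
  K_1 = 304.8/85.2 = 3.577465, K_2 = 30.2/85.2 = 0.354460, K_3 = 26.1/85.2 = 0.306338
Rachford–Rice: g(ψ) = Σ zᵢ(Kᵢ−1)/(1+ψ(Kᵢ−1)) = 0.
Check two-phase: ΣzᵢKᵢ = 1.3126 > 1 and Σzᵢ/Kᵢ = 2.2557 > 1, so g(0) = 0.3126 > 0 and g(1) = -1.2557 < 0.
Iterate (Newton) starting at ψ = 0.54:
  ψ = 0.5400: g = -0.41694, g' = -1.1530 → ψ = 0.1784
  ψ = 0.1784: g = 0.00062, g' = -1.3632 → ψ = 0.1788
Converged at ψ = 0.1788.

ψ = 0.1788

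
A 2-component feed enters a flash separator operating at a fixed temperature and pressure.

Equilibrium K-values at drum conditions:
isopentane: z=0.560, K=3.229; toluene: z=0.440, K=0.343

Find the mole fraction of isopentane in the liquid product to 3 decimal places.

x_isopentane = 0.228

Let β = V/F and solve Σ zᵢ(Kᵢ−1)/(1+β(Kᵢ−1)) = 0.
g(0) = ΣzᵢKᵢ − 1 = 0.959 and g(1) = 1 − Σzᵢ/Kᵢ = -0.456, so a root lies in (0, 1).
Binary case is linear: z₁(K₁−1)(1+β(K₂−1)) + z₂(K₂−1)(1+β(K₁−1)) = 0
⇒ β = [z₁(K₁−1)+z₂(K₂−1)] / [−(K₁−1)(K₂−1)] = 0.9592/1.4645 = 0.655
Compositions from xᵢ = zᵢ/(1+β(Kᵢ−1)), yᵢ = Kᵢxᵢ:
  isopentane: x = 0.228, y = 0.735
  toluene: x = 0.772, y = 0.265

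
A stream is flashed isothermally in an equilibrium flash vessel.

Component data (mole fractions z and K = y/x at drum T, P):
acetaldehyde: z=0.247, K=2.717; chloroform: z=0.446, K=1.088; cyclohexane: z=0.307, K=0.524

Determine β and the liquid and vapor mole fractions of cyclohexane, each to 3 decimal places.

Material balance + equilibrium reduce to Σ zᵢ(Kᵢ−1)/(1+β(Kᵢ−1)) = 0.
g(0) = ΣzᵢKᵢ − 1 = 0.317 and g(1) = 1 − Σzᵢ/Kᵢ = -0.087, so a root lies in (0, 1).
Newton iteration, β⁰ = 0.53:
  β = 0.530: g = 0.0641, g' = -0.327 → β = 0.726
  β = 0.726: g = 0.0024, g' = -0.310 → β = 0.734
Converged at β = 0.734.
Compositions from xᵢ = zᵢ/(1+β(Kᵢ−1)), yᵢ = Kᵢxᵢ:
  acetaldehyde: x = 0.109, y = 0.297
  chloroform: x = 0.419, y = 0.456
  cyclohexane: x = 0.472, y = 0.247

β = 0.734, x_cyclohexane = 0.472, y_cyclohexane = 0.247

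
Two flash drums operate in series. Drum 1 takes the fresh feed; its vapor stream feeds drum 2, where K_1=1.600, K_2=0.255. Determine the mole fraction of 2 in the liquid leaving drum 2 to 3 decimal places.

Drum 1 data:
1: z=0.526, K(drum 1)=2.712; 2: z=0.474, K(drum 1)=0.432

Drum 1:
Binary case is linear: z₁(K₁−1)(1+ψ₁(K₂−1)) + z₂(K₂−1)(1+ψ₁(K₁−1)) = 0
⇒ ψ₁ = [z₁(K₁−1)+z₂(K₂−1)] / [−(K₁−1)(K₂−1)] = 0.6313/0.9724 = 0.649
Drum-1 compositions:
  1: x = 0.249, y = 0.676
  2: x = 0.751, y = 0.324
Drum-2 feed = drum-1 vapor: z₂ = (0.6756, 0.3244).
Drum 2:
Rachford–Rice: g(ψ₂) = Σ zᵢ(Kᵢ−1)/(1+ψ₂(Kᵢ−1)) = 0.
Feasibility: ΣzᵢKᵢ = 1.164, Σzᵢ/Kᵢ = 1.694 — both > 1, two phases present.
Binary case is linear: z₁(K₁−1)(1+ψ₂(K₂−1)) + z₂(K₂−1)(1+ψ₂(K₁−1)) = 0
⇒ ψ₂ = [z₁(K₁−1)+z₂(K₂−1)] / [−(K₁−1)(K₂−1)] = 0.1637/0.4470 = 0.366
  1: x = 0.554, y = 0.886
  2: x = 0.446, y = 0.114

x_2 (drum 2) = 0.446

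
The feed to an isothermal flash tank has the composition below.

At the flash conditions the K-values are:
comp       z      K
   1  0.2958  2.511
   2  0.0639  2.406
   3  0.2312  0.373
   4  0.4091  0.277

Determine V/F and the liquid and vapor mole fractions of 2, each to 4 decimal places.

V/F = 0.0933, x_2 = 0.0565, y_2 = 0.1359

Rachford–Rice: g(V/F) = Σ zᵢ(Kᵢ−1)/(1+V/F(Kᵢ−1)) = 0.
Feasibility: ΣzᵢKᵢ = 1.0961, Σzᵢ/Kᵢ = 2.2411 — both > 1, two phases present.
Newton iteration, V/F⁰ = 0.66:
  V/F = 0.6600: g = -0.54265, g' = -1.2502 → V/F = 0.2259
  V/F = 0.2259: g = -0.12103, g' = -0.8770 → V/F = 0.0879
  V/F = 0.0879: g = 0.00522, g' = -0.9720 → V/F = 0.0933
Converged at V/F = 0.0933.
Compositions from xᵢ = zᵢ/(1+V/F(Kᵢ−1)), yᵢ = Kᵢxᵢ:
  1: x = 0.2592, y = 0.6510
  2: x = 0.0565, y = 0.1359
  3: x = 0.2456, y = 0.0916
  4: x = 0.4387, y = 0.1215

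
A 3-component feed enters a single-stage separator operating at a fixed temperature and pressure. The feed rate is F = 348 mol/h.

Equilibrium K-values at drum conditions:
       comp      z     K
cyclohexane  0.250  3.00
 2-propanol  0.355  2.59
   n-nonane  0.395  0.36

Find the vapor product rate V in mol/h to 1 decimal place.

Material balance + equilibrium reduce to Σ zᵢ(Kᵢ−1)/(1+ψ(Kᵢ−1)) = 0.
Feasibility: ΣzᵢKᵢ = 1.812, Σzᵢ/Kᵢ = 1.318 — both > 1, two phases present.
Iterate (Newton) starting at ψ = 0.54:
  ψ = 0.540: g = 0.1578, g' = -0.869 → ψ = 0.722
  ψ = 0.722: g = -0.0022, g' = -0.921 → ψ = 0.719
Converged at ψ = 0.719.
Then V = ψ·F = 0.7192·348 = 250.3 mol/h and L = F − V = 97.7 mol/h.

V = 250.3 mol/h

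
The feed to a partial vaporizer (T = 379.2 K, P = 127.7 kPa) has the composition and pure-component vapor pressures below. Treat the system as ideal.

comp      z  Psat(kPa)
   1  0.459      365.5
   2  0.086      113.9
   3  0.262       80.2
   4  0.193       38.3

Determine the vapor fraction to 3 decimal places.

Raoult's law: Kᵢ = Pᵢˢᵃᵗ/P = Pᵢˢᵃᵗ/127.7.
  K_1 = 365.5/127.7 = 2.86218, K_2 = 113.9/127.7 = 0.89193, K_3 = 80.2/127.7 = 0.62803, K_4 = 38.3/127.7 = 0.29992
Iterate (Newton) starting at ψ = 0.5:
  ψ = 0.500: g = 0.1052, g' = -0.707 → ψ = 0.649
  ψ = 0.649: g = 0.0010, g' = -0.708 → ψ = 0.650
Converged at ψ = 0.650.

ψ = 0.650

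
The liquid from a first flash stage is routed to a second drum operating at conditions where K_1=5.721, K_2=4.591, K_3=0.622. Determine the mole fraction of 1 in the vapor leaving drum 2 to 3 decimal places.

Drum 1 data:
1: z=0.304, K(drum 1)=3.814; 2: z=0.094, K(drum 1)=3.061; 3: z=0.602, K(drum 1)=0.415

Drum 1:
Newton iteration, ψ₁⁰ = 0.5:
  ψ₁ = 0.500: g = -0.0470, g' = -0.924 → ψ₁ = 0.449
  ψ₁ = 0.449: g = 0.0008, g' = -0.956 → ψ₁ = 0.450
Converged at ψ₁ = 0.450.
Drum-1 compositions:
  1: x = 0.134, y = 0.512
  2: x = 0.049, y = 0.149
  3: x = 0.817, y = 0.339
Drum-2 feed = drum-1 liquid: z₂ = (0.1341, 0.0488, 0.8171).
Drum 2:
Let ψ₂ = V/F and solve Σ zᵢ(Kᵢ−1)/(1+ψ₂(Kᵢ−1)) = 0.
Check two-phase: ΣzᵢKᵢ = 1.500 > 1 and Σzᵢ/Kᵢ = 1.348 > 1, so g(0) = 0.500 > 0 and g(1) = -0.348 < 0.
Iterate (Newton) starting at ψ₂ = 0.5:
  ψ₂ = 0.500: g = -0.1297, g' = -0.523 → ψ₂ = 0.252
  ψ₂ = 0.252: g = 0.0400, g' = -0.940 → ψ₂ = 0.294
  ψ₂ = 0.294: g = 0.0027, g' = -0.820 → ψ₂ = 0.298
Converged at ψ₂ = 0.298.
  1: x = 0.056, y = 0.319
  2: x = 0.024, y = 0.108
  3: x = 0.921, y = 0.573

y_1 (drum 2) = 0.319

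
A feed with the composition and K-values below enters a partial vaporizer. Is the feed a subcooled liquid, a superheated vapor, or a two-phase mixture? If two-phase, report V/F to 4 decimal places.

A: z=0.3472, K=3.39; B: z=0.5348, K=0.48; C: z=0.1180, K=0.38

two-phase, V/F = 0.3713

ΣzᵢKᵢ = 1.4786; Σzᵢ/Kᵢ = 1.5271.
Both exceed 1, so a two-phase solution exists.
Material balance + equilibrium reduce to Σ zᵢ(Kᵢ−1)/(1+ψ(Kᵢ−1)) = 0.
Newton iteration, ψ⁰ = 0.5:
  ψ = 0.5000: g = -0.10379, g' = -0.7710 → ψ = 0.3654
  ψ = 0.3654: g = 0.00506, g' = -0.8614 → ψ = 0.3713
Converged at ψ = 0.3713.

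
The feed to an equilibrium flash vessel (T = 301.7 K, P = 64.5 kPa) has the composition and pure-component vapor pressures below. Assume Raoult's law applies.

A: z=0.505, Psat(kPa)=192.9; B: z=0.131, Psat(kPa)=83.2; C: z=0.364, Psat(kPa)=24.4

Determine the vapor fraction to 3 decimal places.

ψ = 0.763

Raoult's law: Kᵢ = Pᵢˢᵃᵗ/P = Pᵢˢᵃᵗ/64.5.
  K_A = 192.9/64.5 = 2.99070, K_B = 83.2/64.5 = 1.28992, K_C = 24.4/64.5 = 0.37829
Let ψ = V/F and solve Σ zᵢ(Kᵢ−1)/(1+ψ(Kᵢ−1)) = 0.
g(0) = ΣzᵢKᵢ − 1 = 0.817 and g(1) = 1 − Σzᵢ/Kᵢ = -0.233, so a root lies in (0, 1).
Newton–Raphson from ψ = 0.61:
  ψ = 0.610: g = 0.1217, g' = -0.781 → ψ = 0.766
  ψ = 0.766: g = -0.0027, g' = -0.834 → ψ = 0.763
Converged at ψ = 0.763.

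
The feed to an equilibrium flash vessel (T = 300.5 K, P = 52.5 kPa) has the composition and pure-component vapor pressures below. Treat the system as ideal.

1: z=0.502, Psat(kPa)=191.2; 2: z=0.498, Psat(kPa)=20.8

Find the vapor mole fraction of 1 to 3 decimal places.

y_1 = 0.678

Raoult's law: Kᵢ = Pᵢˢᵃᵗ/P = Pᵢˢᵃᵗ/52.5.
  K_1 = 191.2/52.5 = 3.64190, K_2 = 20.8/52.5 = 0.39619
Newton–Raphson from ψ = 0.6:
  ψ = 0.600: g = 0.0415, g' = -0.971 → ψ = 0.643
Converged at ψ = 0.643.
Compositions from xᵢ = zᵢ/(1+ψ(Kᵢ−1)), yᵢ = Kᵢxᵢ:
  1: x = 0.186, y = 0.678
  2: x = 0.814, y = 0.322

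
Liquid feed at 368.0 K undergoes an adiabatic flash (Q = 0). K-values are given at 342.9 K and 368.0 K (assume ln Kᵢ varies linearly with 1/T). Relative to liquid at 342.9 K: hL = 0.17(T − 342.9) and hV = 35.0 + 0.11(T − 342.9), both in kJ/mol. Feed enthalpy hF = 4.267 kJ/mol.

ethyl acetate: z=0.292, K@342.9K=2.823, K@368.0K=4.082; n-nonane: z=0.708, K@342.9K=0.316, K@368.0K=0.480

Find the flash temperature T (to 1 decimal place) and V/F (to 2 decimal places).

Adiabatic flash: solve Rachford–Rice at each trial T, then check hF = ψ·hV(T) + (1−ψ)·hL(T).
  T = 342.9 K: K = (2.823, 0.316), RR gives ψ = 0.039, H_out = 1.349 kJ/mol
  T = 368.0 K: K = (4.082, 0.480), RR gives ψ = 0.332, H_out = 15.381 kJ/mol
  T = 355.4 K: K = (3.414, 0.392), RR gives ψ = 0.187, H_out = 8.531 kJ/mol
  T = 349.1 K: K = (3.108, 0.352), RR gives ψ = 0.115, H_out = 5.033 kJ/mol
  T = 346.0 K: K = (2.963, 0.334), RR gives ψ = 0.078, H_out = 3.231 kJ/mol
  T = 347.6 K: K = (3.037, 0.343), RR gives ψ = 0.097, H_out = 4.170 kJ/mol
Linear interpolation between T = 347.6 (H_out = 4.170) and T = 349.1 (H_out = 5.033) on hF = 4.267 gives T ≈ 347.8 K, at which ψ = 0.10.

T = 347.8 K, V/F = 0.10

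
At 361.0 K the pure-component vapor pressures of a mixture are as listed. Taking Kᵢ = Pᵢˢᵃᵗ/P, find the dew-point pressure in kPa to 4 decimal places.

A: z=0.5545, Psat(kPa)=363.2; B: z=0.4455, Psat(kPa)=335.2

At the dew point ψ → 1, so Σzᵢ/Kᵢ = 1 with Kᵢ = Pᵢˢᵃᵗ/P ⇒ 1/P = Σzᵢ/Pᵢˢᵃᵗ.
1/P = 0.5545/363.2 + 0.4455/335.2 = 0.0028558 ⇒ P = 350.1690 kPa

Pdew = 350.1690 kPa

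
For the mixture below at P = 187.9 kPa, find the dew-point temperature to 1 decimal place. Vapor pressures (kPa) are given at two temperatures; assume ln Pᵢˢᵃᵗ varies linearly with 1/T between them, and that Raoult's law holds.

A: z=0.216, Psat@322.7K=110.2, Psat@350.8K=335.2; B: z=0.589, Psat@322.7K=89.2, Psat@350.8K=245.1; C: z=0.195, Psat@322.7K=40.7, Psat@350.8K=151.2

Dew-point temperature: Σzᵢ·P/Pᵢˢᵃᵗ(T) = 1. Interpolate ln Pᵢˢᵃᵗ = aᵢ + bᵢ/T.
  T = 322.7 K: ΣzᵢP/Pᵢˢᵃᵗ = 2.5093
  T = 350.8 K: ΣzᵢP/Pᵢˢᵃᵗ = 0.8150
  T = 336.8 K: ΣzᵢP/Pᵢˢᵃᵗ = 1.3909
  T = 343.8 K: ΣzᵢP/Pᵢˢᵃᵗ = 1.0583
  T = 347.3 K: ΣzᵢP/Pᵢˢᵃᵗ = 0.9274
  T = 345.6 K: ΣzᵢP/Pᵢˢᵃᵗ = 0.9885
Interpolating between 343.8 K and 345.6 K gives T ≈ 345.3 K.

T = 345.3 K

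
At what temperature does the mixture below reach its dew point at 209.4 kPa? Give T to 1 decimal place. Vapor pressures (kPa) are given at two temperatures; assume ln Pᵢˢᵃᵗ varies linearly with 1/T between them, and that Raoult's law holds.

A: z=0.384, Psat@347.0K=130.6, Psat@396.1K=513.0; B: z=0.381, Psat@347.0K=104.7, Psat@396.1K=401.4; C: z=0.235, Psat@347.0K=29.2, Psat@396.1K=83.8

Dew-point temperature: Σzᵢ·P/Pᵢˢᵃᵗ(T) = 1. Interpolate ln Pᵢˢᵃᵗ = aᵢ + bᵢ/T.
  T = 347.0 K: ΣzᵢP/Pᵢˢᵃᵗ = 3.0629
  T = 396.1 K: ΣzᵢP/Pᵢˢᵃᵗ = 0.9427
  T = 371.6 K: ΣzᵢP/Pᵢˢᵃᵗ = 1.6280
  T = 383.9 K: ΣzᵢP/Pᵢˢᵃᵗ = 1.2260
  T = 390.0 K: ΣzᵢP/Pᵢˢᵃᵗ = 1.0727
  T = 393.1 K: ΣzᵢP/Pᵢˢᵃᵗ = 1.0040
  T = 394.6 K: ΣzᵢP/Pᵢˢᵃᵗ = 0.9728
Interpolating between 393.1 K and 394.6 K gives T ≈ 393.3 K.

T = 393.3 K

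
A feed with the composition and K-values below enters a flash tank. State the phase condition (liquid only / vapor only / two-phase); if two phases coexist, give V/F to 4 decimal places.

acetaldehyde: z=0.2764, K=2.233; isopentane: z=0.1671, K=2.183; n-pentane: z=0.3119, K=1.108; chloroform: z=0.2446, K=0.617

vapor only

ΣzᵢKᵢ = 1.4785; Σzᵢ/Kᵢ = 0.8783.
Since Σzᵢ/Kᵢ < 1 the mixture is above its dew point — single vapor phase.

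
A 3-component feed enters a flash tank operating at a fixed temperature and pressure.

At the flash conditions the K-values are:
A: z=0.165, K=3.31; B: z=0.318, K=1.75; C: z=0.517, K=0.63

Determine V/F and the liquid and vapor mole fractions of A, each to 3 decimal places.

Iterate (Newton) starting at V/F = 0.34:
  V/F = 0.340: g = 0.1847, g' = -0.482 → V/F = 0.723
  V/F = 0.723: g = 0.0363, g' = -0.331 → V/F = 0.833
  V/F = 0.833: g = 0.0007, g' = -0.319 → V/F = 0.835
Converged at V/F = 0.835.
Compositions from xᵢ = zᵢ/(1+V/F(Kᵢ−1)), yᵢ = Kᵢxᵢ:
  A: x = 0.056, y = 0.186
  B: x = 0.196, y = 0.342
  C: x = 0.748, y = 0.471

V/F = 0.835, x_A = 0.056, y_A = 0.186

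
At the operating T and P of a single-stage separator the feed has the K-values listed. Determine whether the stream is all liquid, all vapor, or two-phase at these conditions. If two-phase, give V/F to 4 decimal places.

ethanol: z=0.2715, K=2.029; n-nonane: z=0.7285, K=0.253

all liquid

ΣzᵢKᵢ = 0.7352; Σzᵢ/Kᵢ = 3.0133.
Since ΣzᵢKᵢ < 1 the mixture is below its bubble point — single liquid phase.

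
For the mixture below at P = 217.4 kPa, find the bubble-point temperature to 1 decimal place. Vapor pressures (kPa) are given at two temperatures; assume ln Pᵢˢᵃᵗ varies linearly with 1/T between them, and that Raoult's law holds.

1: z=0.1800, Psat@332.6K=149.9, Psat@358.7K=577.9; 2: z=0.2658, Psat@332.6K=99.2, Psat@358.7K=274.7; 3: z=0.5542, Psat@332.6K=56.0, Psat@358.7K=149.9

T = 354.3 K

Bubble-point temperature: ΣzᵢPᵢˢᵃᵗ(T) = P. Interpolate ln Pᵢˢᵃᵗ = aᵢ + bᵢ/T.
  T = 332.6 K: ΣzᵢPᵢˢᵃᵗ = 84.38 kPa
  T = 358.7 K: ΣzᵢPᵢˢᵃᵗ = 260.11 kPa
  T = 345.6 K: ΣzᵢPᵢˢᵃᵗ = 150.48 kPa
  T = 352.1 K: ΣzᵢPᵢˢᵃᵗ = 198.27 kPa
  T = 355.4 K: ΣzᵢPᵢˢᵃᵗ = 227.33 kPa
  T = 353.8 K: ΣzᵢPᵢˢᵃᵗ = 212.80 kPa
Interpolating between 353.8 K and 355.4 K gives T ≈ 354.3 K.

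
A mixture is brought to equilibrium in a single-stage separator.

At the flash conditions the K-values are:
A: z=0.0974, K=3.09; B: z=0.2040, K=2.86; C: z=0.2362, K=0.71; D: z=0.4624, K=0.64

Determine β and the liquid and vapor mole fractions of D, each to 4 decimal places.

β = 0.5326, x_D = 0.5721, y_D = 0.3661

Let β = V/F and solve Σ zᵢ(Kᵢ−1)/(1+β(Kᵢ−1)) = 0.
Feasibility: ΣzᵢKᵢ = 1.3480, Σzᵢ/Kᵢ = 1.1580 — both > 1, two phases present.
Newton–Raphson from β = 0.5:
  β = 0.5000: g = 0.01302, g' = -0.4075 → β = 0.5320
  β = 0.5320: g = 0.00023, g' = -0.3932 → β = 0.5326
Converged at β = 0.5326.
Compositions from xᵢ = zᵢ/(1+β(Kᵢ−1)), yᵢ = Kᵢxᵢ:
  A: x = 0.0461, y = 0.1424
  B: x = 0.1025, y = 0.2931
  C: x = 0.2793, y = 0.1983
  D: x = 0.5721, y = 0.3661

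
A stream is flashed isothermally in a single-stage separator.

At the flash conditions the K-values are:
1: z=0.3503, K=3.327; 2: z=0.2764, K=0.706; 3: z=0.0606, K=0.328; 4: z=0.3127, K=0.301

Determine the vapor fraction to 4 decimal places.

Newton–Raphson from ψ = 0.37:
  ψ = 0.3700: g = -0.00219, g' = -0.9042 → ψ = 0.3676
Converged at ψ = 0.3676.

ψ = 0.3676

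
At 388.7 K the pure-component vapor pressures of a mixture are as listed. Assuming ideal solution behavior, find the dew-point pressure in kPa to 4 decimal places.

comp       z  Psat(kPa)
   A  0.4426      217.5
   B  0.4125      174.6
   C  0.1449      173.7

Pdew = 191.1431 kPa

At the dew point ψ → 1, so Σzᵢ/Kᵢ = 1 with Kᵢ = Pᵢˢᵃᵗ/P ⇒ 1/P = Σzᵢ/Pᵢˢᵃᵗ.
1/P = 0.4426/217.5 + 0.4125/174.6 + 0.1449/173.7 = 0.0052317 ⇒ P = 191.1431 kPa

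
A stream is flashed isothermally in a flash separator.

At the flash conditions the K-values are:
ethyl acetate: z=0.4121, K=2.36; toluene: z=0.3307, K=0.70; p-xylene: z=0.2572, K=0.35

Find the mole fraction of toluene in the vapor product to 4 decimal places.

Iterate (Newton) starting at V/F = 0.43:
  V/F = 0.4300: g = 0.00771, g' = -0.5520 → V/F = 0.4440
Converged at V/F = 0.4440.
Compositions from xᵢ = zᵢ/(1+V/F(Kᵢ−1)), yᵢ = Kᵢxᵢ:
  ethyl acetate: x = 0.2570, y = 0.6064
  toluene: x = 0.3815, y = 0.2671
  p-xylene: x = 0.3615, y = 0.1265

y_toluene = 0.2671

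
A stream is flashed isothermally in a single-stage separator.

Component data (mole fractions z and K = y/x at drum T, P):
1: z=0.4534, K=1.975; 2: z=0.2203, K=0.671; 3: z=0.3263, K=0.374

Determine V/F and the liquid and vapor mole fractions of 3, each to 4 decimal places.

V/F = 0.3210, x_3 = 0.4084, y_3 = 0.1527

Material balance + equilibrium reduce to Σ zᵢ(Kᵢ−1)/(1+V/F(Kᵢ−1)) = 0.
g(0) = ΣzᵢKᵢ − 1 = 0.1653 and g(1) = 1 − Σzᵢ/Kᵢ = -0.4303, so a root lies in (0, 1).
Iterate (Newton) starting at V/F = 0.5:
  V/F = 0.5000: g = -0.08689, g' = -0.4999 → V/F = 0.3262
  V/F = 0.3262: g = -0.00247, g' = -0.4799 → V/F = 0.3210
Converged at V/F = 0.3210.
Compositions from xᵢ = zᵢ/(1+V/F(Kᵢ−1)), yᵢ = Kᵢxᵢ:
  1: x = 0.3453, y = 0.6820
  2: x = 0.2463, y = 0.1653
  3: x = 0.4084, y = 0.1527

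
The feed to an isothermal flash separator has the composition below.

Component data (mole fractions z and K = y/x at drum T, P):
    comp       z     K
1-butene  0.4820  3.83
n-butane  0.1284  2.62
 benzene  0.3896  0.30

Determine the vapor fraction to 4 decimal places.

Newton–Raphson from ψ = 0.5:
  ψ = 0.5000: g = 0.26018, g' = -1.2166 → ψ = 0.7139
  ψ = 0.7139: g = 0.00299, g' = -1.2584 → ψ = 0.7162
Converged at ψ = 0.7162.

ψ = 0.7162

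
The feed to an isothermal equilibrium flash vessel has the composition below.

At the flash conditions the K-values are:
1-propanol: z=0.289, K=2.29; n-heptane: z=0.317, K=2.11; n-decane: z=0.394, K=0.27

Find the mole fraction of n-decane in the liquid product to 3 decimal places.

x_n-decane = 0.620

Newton iteration, V/F⁰ = 0.5:
  V/F = 0.500: g = -0.0000, g' = -0.860 → V/F = 0.500
Converged at V/F = 0.500.
Compositions from xᵢ = zᵢ/(1+V/F(Kᵢ−1)), yᵢ = Kᵢxᵢ:
  1-propanol: x = 0.176, y = 0.402
  n-heptane: x = 0.204, y = 0.430
  n-decane: x = 0.620, y = 0.168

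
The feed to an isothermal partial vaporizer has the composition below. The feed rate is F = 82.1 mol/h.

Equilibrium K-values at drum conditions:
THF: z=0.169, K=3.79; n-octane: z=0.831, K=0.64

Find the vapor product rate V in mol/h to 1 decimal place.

V = 14.1 mol/h

Material balance + equilibrium reduce to Σ zᵢ(Kᵢ−1)/(1+β(Kᵢ−1)) = 0.
Check two-phase: ΣzᵢKᵢ = 1.172 > 1 and Σzᵢ/Kᵢ = 1.343 > 1, so g(0) = 0.172 > 0 and g(1) = -0.343 < 0.
Newton iteration, β⁰ = 0.68:
  β = 0.680: g = -0.2334, g' = -0.346 → β = 0.005
  β = 0.005: g = 0.1659, g' = -1.390 → β = 0.124
  β = 0.124: g = 0.0373, g' = -0.844 → β = 0.168
  β = 0.168: g = 0.0026, g' = -0.732 → β = 0.172
Converged at β = 0.172.
Then V = β·F = 0.1716·82.1 = 14.1 mol/h and L = F − V = 68.0 mol/h.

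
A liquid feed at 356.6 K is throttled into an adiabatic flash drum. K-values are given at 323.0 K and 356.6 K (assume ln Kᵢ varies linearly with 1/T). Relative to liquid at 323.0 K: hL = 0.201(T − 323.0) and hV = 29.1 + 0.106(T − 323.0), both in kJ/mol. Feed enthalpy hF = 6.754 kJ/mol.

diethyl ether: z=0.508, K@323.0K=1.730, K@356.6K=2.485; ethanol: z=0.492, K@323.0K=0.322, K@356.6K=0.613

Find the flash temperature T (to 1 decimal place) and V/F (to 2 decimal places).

T = 328.0 K, V/F = 0.20

Adiabatic flash: solve Rachford–Rice at each trial T, then check hF = ψ·hV(T) + (1−ψ)·hL(T).
  T = 323.0 K: K = (1.730, 0.322), RR gives ψ = 0.075, H_out = 2.191 kJ/mol
  T = 356.6 K: K = (2.485, 0.613), RR gives ψ = 0.981, H_out = 32.178 kJ/mol
  T = 339.8 K: K = (2.092, 0.451), RR gives ψ = 0.475, H_out = 16.455 kJ/mol
  T = 331.4 K: K = (1.907, 0.383), RR gives ψ = 0.281, H_out = 9.634 kJ/mol
  T = 327.2 K: K = (1.817, 0.352), RR gives ψ = 0.182, H_out = 6.054 kJ/mol
  T = 329.3 K: K = (1.862, 0.367), RR gives ψ = 0.232, H_out = 7.871 kJ/mol
Linear interpolation between T = 327.2 (H_out = 6.054) and T = 329.3 (H_out = 7.871) on hF = 6.754 gives T ≈ 328.0 K, at which ψ = 0.20.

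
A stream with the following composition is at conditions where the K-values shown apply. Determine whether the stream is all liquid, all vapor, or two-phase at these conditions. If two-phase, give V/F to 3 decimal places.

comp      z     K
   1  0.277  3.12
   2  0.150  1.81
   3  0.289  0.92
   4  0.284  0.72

all vapor

ΣzᵢKᵢ = 1.606; Σzᵢ/Kᵢ = 0.880.
Since Σzᵢ/Kᵢ < 1 the mixture is above its dew point — single vapor phase.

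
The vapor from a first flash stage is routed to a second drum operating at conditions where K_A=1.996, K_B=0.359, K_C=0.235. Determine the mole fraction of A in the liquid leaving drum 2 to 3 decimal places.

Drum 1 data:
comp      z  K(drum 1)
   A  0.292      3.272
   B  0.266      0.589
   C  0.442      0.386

x_A (drum 2) = 0.416

Drum 1:
Material balance + equilibrium reduce to Σ zᵢ(Kᵢ−1)/(1+ψ₁(Kᵢ−1)) = 0.
Check two-phase: ΣzᵢKᵢ = 1.283 > 1 and Σzᵢ/Kᵢ = 1.686 > 1, so g(0) = 0.283 > 0 and g(1) = -0.686 < 0.
Newton–Raphson from ψ₁ = 0.57:
  ψ₁ = 0.570: g = -0.2712, g' = -0.757 → ψ₁ = 0.212
  ψ₁ = 0.212: g = 0.0162, g' = -0.961 → ψ₁ = 0.229
Converged at ψ₁ = 0.229.
Drum-1 compositions:
  A: x = 0.192, y = 0.629
  B: x = 0.294, y = 0.173
  C: x = 0.514, y = 0.199
Drum-2 feed = drum-1 vapor: z₂ = (0.6285, 0.1729, 0.1985).
Drum 2:
Rachford–Rice: g(ψ₂) = Σ zᵢ(Kᵢ−1)/(1+ψ₂(Kᵢ−1)) = 0.
Check two-phase: ΣzᵢKᵢ = 1.363 > 1 and Σzᵢ/Kᵢ = 1.641 > 1, so g(0) = 0.363 > 0 and g(1) = -0.641 < 0.
Newton iteration, ψ₂⁰ = 0.5:
  ψ₂ = 0.500: g = 0.0088, g' = -0.736 → ψ₂ = 0.512
Converged at ψ₂ = 0.512.
  A: x = 0.416, y = 0.831
  B: x = 0.257, y = 0.092
  C: x = 0.326, y = 0.077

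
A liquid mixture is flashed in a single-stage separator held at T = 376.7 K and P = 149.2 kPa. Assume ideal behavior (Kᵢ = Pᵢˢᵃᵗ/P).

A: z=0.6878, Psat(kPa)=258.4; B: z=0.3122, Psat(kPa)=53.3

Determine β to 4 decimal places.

Raoult's law: Kᵢ = Pᵢˢᵃᵗ/P = Pᵢˢᵃᵗ/149.2.
  K_A = 258.4/149.2 = 1.731903, K_B = 53.3/149.2 = 0.357239
Material balance + equilibrium reduce to Σ zᵢ(Kᵢ−1)/(1+β(Kᵢ−1)) = 0.
Feasibility: ΣzᵢKᵢ = 1.3027, Σzᵢ/Kᵢ = 1.2711 — both > 1, two phases present.
Binary case is linear: z₁(K₁−1)(1+β(K₂−1)) + z₂(K₂−1)(1+β(K₁−1)) = 0
⇒ β = [z₁(K₁−1)+z₂(K₂−1)] / [−(K₁−1)(K₂−1)] = 0.30273/0.47044 = 0.6435

β = 0.6435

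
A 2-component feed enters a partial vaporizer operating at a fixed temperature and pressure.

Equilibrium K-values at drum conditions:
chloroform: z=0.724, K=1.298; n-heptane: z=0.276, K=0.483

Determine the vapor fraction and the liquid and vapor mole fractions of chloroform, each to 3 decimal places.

Rachford–Rice: g(ψ) = Σ zᵢ(Kᵢ−1)/(1+ψ(Kᵢ−1)) = 0.
g(0) = ΣzᵢKᵢ − 1 = 0.073 and g(1) = 1 − Σzᵢ/Kᵢ = -0.129, so a root lies in (0, 1).
Iterate (Newton) starting at ψ = 0.55:
  ψ = 0.550: g = -0.0140, g' = -0.192 → ψ = 0.477
  ψ = 0.477: g = -0.0005, g' = -0.179 → ψ = 0.474
Converged at ψ = 0.474.
Compositions from xᵢ = zᵢ/(1+ψ(Kᵢ−1)), yᵢ = Kᵢxᵢ:
  chloroform: x = 0.634, y = 0.823
  n-heptane: x = 0.366, y = 0.177

ψ = 0.474, x_chloroform = 0.634, y_chloroform = 0.823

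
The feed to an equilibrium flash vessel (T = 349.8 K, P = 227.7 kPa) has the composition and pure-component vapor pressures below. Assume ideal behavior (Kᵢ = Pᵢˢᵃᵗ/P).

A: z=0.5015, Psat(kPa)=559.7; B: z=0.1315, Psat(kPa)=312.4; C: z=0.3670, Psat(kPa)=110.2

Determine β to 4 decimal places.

β = 0.8987

Raoult's law: Kᵢ = Pᵢˢᵃᵗ/P = Pᵢˢᵃᵗ/227.7.
  K_A = 559.7/227.7 = 2.458059, K_B = 312.4/227.7 = 1.371981, K_C = 110.2/227.7 = 0.483970
Let β = V/F and solve Σ zᵢ(Kᵢ−1)/(1+β(Kᵢ−1)) = 0.
g(0) = ΣzᵢKᵢ − 1 = 0.5907 and g(1) = 1 − Σzᵢ/Kᵢ = -0.0582, so a root lies in (0, 1).
Newton–Raphson from β = 0.5:
  β = 0.5000: g = 0.20891, g' = -0.5471 → β = 0.8819
  β = 0.8819: g = 0.00919, g' = -0.5435 → β = 0.8988
  β = 0.8988: g = -0.00005, g' = -0.5498 → β = 0.8987
Converged at β = 0.8987.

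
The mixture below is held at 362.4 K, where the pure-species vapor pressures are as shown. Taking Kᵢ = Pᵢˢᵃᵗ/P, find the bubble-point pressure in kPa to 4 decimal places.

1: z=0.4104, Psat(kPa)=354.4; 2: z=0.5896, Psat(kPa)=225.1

At the bubble point ψ → 0, so ΣzᵢKᵢ = 1 with Kᵢ = Pᵢˢᵃᵗ/P ⇒ P = ΣzᵢPᵢˢᵃᵗ.
P = 0.4104·354.4 + 0.5896·225.1 = 278.1647 kPa

Pbub = 278.1647 kPa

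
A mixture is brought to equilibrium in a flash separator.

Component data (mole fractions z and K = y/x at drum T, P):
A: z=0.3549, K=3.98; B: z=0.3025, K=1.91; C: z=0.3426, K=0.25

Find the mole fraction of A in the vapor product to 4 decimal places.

Newton–Raphson from ψ = 0.38:
  ψ = 0.3800: g = 0.34114, g' = -1.2084 → ψ = 0.6623
  ψ = 0.6623: g = 0.01684, g' = -1.2148 → ψ = 0.6762
  ψ = 0.6762: g = -0.00014, g' = -1.2360 → ψ = 0.6761
Converged at ψ = 0.6761.
Compositions from xᵢ = zᵢ/(1+ψ(Kᵢ−1)), yᵢ = Kᵢxᵢ:
  A: x = 0.1177, y = 0.4685
  B: x = 0.1873, y = 0.3577
  C: x = 0.6950, y = 0.1737

y_A = 0.4685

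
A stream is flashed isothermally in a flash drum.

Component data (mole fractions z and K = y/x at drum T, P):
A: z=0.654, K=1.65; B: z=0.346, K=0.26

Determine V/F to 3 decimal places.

V/F = 0.351

Rachford–Rice: g(V/F) = Σ zᵢ(Kᵢ−1)/(1+V/F(Kᵢ−1)) = 0.
g(0) = ΣzᵢKᵢ − 1 = 0.169 and g(1) = 1 − Σzᵢ/Kᵢ = -0.727, so a root lies in (0, 1).
Newton iteration, V/F⁰ = 0.5:
  V/F = 0.500: g = -0.0856, g' = -0.635 → V/F = 0.365
  V/F = 0.365: g = -0.0073, g' = -0.536 → V/F = 0.352
  V/F = 0.352: g = -0.0000, g' = -0.529 → V/F = 0.351
Converged at V/F = 0.351.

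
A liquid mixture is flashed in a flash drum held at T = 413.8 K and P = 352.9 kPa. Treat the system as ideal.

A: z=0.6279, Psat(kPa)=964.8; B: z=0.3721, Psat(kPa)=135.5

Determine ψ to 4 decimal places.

Raoult's law: Kᵢ = Pᵢˢᵃᵗ/P = Pᵢˢᵃᵗ/352.9.
  K_A = 964.8/352.9 = 2.733919, K_B = 135.5/352.9 = 0.383961
Iterate (Newton) starting at ψ = 0.5:
  ψ = 0.5000: g = 0.25189, g' = -0.8365 → ψ = 0.8011
  ψ = 0.8011: g = 0.00312, g' = -0.8812 → ψ = 0.8047
Converged at ψ = 0.8047.

ψ = 0.8047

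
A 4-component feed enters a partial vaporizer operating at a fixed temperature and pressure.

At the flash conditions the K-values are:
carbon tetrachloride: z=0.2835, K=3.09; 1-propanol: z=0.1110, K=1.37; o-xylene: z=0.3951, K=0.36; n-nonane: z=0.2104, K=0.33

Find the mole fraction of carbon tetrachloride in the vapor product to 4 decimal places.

Iterate (Newton) starting at V/F = 0.64:
  V/F = 0.6400: g = -0.38841, g' = -0.9903 → V/F = 0.2478
  V/F = 0.2478: g = -0.04158, g' = -0.9146 → V/F = 0.2023
  V/F = 0.2023: g = 0.00108, g' = -0.9648 → V/F = 0.2034
Converged at V/F = 0.2034.
Compositions from xᵢ = zᵢ/(1+V/F(Kᵢ−1)), yᵢ = Kᵢxᵢ:
  carbon tetrachloride: x = 0.1989, y = 0.6147
  1-propanol: x = 0.1032, y = 0.1414
  o-xylene: x = 0.4542, y = 0.1635
  n-nonane: x = 0.2436, y = 0.0804

y_carbon tetrachloride = 0.6147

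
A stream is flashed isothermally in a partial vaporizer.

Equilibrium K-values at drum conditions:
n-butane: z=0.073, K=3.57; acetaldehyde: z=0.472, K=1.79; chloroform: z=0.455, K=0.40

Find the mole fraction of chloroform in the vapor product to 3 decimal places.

Material balance + equilibrium reduce to Σ zᵢ(Kᵢ−1)/(1+β(Kᵢ−1)) = 0.
g(0) = ΣzᵢKᵢ − 1 = 0.287 and g(1) = 1 − Σzᵢ/Kᵢ = -0.422, so a root lies in (0, 1).
Newton–Raphson from β = 0.5:
  β = 0.500: g = -0.0406, g' = -0.578 → β = 0.430
  β = 0.430: g = -0.0003, g' = -0.570 → β = 0.429
Converged at β = 0.429.
Compositions from xᵢ = zᵢ/(1+β(Kᵢ−1)), yᵢ = Kᵢxᵢ:
  n-butane: x = 0.035, y = 0.124
  acetaldehyde: x = 0.352, y = 0.631
  chloroform: x = 0.613, y = 0.245

y_chloroform = 0.245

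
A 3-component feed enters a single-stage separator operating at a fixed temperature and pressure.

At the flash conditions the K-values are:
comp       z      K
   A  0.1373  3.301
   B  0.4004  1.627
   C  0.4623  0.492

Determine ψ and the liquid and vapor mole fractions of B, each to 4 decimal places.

Rachford–Rice: g(ψ) = Σ zᵢ(Kᵢ−1)/(1+ψ(Kᵢ−1)) = 0.
Check two-phase: ΣzᵢKᵢ = 1.3321 > 1 and Σzᵢ/Kᵢ = 1.2273 > 1, so g(0) = 0.3321 > 0 and g(1) = -0.2273 < 0.
Iterate (Newton) starting at ψ = 0.5:
  ψ = 0.5000: g = 0.02323, g' = -0.4628 → ψ = 0.5502
  ψ = 0.5502: g = 0.00013, g' = -0.4584 → ψ = 0.5505
Converged at ψ = 0.5505.
Compositions from xᵢ = zᵢ/(1+ψ(Kᵢ−1)), yᵢ = Kᵢxᵢ:
  A: x = 0.0606, y = 0.2000
  B: x = 0.2977, y = 0.4843
  C: x = 0.6418, y = 0.3157

ψ = 0.5505, x_B = 0.2977, y_B = 0.4843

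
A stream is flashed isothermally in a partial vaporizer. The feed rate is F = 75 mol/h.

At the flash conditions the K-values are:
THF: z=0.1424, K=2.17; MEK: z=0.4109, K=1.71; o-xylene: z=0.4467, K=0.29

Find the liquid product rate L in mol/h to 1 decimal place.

Material balance + equilibrium reduce to Σ zᵢ(Kᵢ−1)/(1+ψ(Kᵢ−1)) = 0.
Check two-phase: ΣzᵢKᵢ = 1.1412 > 1 and Σzᵢ/Kᵢ = 1.8463 > 1, so g(0) = 0.1412 > 0 and g(1) = -0.8463 < 0.
Newton iteration, ψ⁰ = 0.55:
  ψ = 0.5500: g = -0.20917, g' = -0.7855 → ψ = 0.2837
  ψ = 0.2837: g = -0.02923, g' = -0.6065 → ψ = 0.2355
  ψ = 0.2355: g = -0.00026, g' = -0.5965 → ψ = 0.2350
Converged at ψ = 0.2350.
Then V = ψ·F = 0.2350·75 = 17.6 mol/h and L = F − V = 57.4 mol/h.

L = 57.4 mol/h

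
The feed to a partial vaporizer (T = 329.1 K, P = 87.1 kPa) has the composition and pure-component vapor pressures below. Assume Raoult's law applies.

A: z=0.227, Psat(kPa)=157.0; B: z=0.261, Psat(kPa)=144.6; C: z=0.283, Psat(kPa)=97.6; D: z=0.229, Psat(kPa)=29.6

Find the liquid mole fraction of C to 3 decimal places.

x_C = 0.262

Raoult's law: Kᵢ = Pᵢˢᵃᵗ/P = Pᵢˢᵃᵗ/87.1.
  K_A = 157.0/87.1 = 1.80253, K_B = 144.6/87.1 = 1.66016, K_C = 97.6/87.1 = 1.12055, K_D = 29.6/87.1 = 0.33984
Rachford–Rice: g(V/F) = Σ zᵢ(Kᵢ−1)/(1+V/F(Kᵢ−1)) = 0.
g(0) = ΣzᵢKᵢ − 1 = 0.237 and g(1) = 1 − Σzᵢ/Kᵢ = -0.210, so a root lies in (0, 1).
Newton iteration, V/F⁰ = 0.43:
  V/F = 0.430: g = 0.0910, g' = -0.348 → V/F = 0.691
  V/F = 0.691: g = -0.0111, g' = -0.455 → V/F = 0.667
  V/F = 0.667: g = -0.0002, g' = -0.439 → V/F = 0.666
Converged at V/F = 0.666.
Compositions from xᵢ = zᵢ/(1+V/F(Kᵢ−1)), yᵢ = Kᵢxᵢ:
  A: x = 0.148, y = 0.267
  B: x = 0.181, y = 0.301
  C: x = 0.262, y = 0.294
  D: x = 0.409, y = 0.139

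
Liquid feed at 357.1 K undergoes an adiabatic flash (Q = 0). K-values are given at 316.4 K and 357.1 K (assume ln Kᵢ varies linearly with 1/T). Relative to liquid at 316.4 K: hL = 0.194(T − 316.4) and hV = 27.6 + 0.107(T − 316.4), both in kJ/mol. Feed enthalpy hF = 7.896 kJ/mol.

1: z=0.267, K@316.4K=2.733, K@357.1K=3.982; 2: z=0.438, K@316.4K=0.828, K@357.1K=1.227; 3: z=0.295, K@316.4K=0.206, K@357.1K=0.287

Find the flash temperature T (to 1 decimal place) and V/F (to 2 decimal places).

T = 322.0 K, V/F = 0.25

Adiabatic flash: solve Rachford–Rice at each trial T, then check hF = ψ·hV(T) + (1−ψ)·hL(T).
  T = 316.4 K: K = (2.733, 0.828, 0.206), RR gives ψ = 0.182, H_out = 5.031 kJ/mol
  T = 357.1 K: K = (3.982, 1.227, 0.287), RR gives ψ = 0.607, H_out = 22.496 kJ/mol
  T = 336.8 K: K = (3.338, 1.020, 0.246), RR gives ψ = 0.417, H_out = 14.740 kJ/mol
  T = 326.6 K: K = (3.030, 0.922, 0.226), RR gives ψ = 0.306, H_out = 10.154 kJ/mol
  T = 321.5 K: K = (2.880, 0.875, 0.216), RR gives ψ = 0.246, H_out = 7.665 kJ/mol
  T = 324.1 K: K = (2.956, 0.899, 0.221), RR gives ψ = 0.277, H_out = 8.951 kJ/mol
  T = 322.8 K: K = (2.918, 0.887, 0.218), RR gives ψ = 0.261, H_out = 8.313 kJ/mol
Linear interpolation between T = 321.5 (H_out = 7.665) and T = 322.8 (H_out = 8.313) on hF = 7.896 gives T ≈ 322.0 K, at which ψ = 0.25.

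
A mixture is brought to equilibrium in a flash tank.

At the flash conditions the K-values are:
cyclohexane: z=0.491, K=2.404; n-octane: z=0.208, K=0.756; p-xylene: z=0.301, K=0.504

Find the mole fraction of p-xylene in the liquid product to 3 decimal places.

Rachford–Rice: g(V/F) = Σ zᵢ(Kᵢ−1)/(1+V/F(Kᵢ−1)) = 0.
Feasibility: ΣzᵢKᵢ = 1.489, Σzᵢ/Kᵢ = 1.077 — both > 1, two phases present.
Newton–Raphson from V/F = 0.5:
  V/F = 0.500: g = 0.1487, g' = -0.481 → V/F = 0.809
  V/F = 0.809: g = 0.0101, g' = -0.438 → V/F = 0.832
Converged at V/F = 0.832.
Compositions from xᵢ = zᵢ/(1+V/F(Kᵢ−1)), yᵢ = Kᵢxᵢ:
  cyclohexane: x = 0.226, y = 0.544
  n-octane: x = 0.261, y = 0.197
  p-xylene: x = 0.513, y = 0.258

x_p-xylene = 0.513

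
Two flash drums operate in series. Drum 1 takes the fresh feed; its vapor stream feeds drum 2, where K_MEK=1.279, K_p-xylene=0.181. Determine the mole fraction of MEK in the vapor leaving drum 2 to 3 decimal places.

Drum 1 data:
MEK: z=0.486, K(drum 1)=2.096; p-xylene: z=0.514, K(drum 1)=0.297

y_MEK (drum 2) = 0.954

Drum 1:
Binary case is linear: z₁(K₁−1)(1+ψ₁(K₂−1)) + z₂(K₂−1)(1+ψ₁(K₁−1)) = 0
⇒ ψ₁ = [z₁(K₁−1)+z₂(K₂−1)] / [−(K₁−1)(K₂−1)] = 0.1713/0.7705 = 0.222
Drum-1 compositions:
  MEK: x = 0.391, y = 0.819
  p-xylene: x = 0.609, y = 0.181
Drum-2 feed = drum-1 vapor: z₂ = (0.8191, 0.1809).
Drum 2:
Binary case is linear: z₁(K₁−1)(1+ψ₂(K₂−1)) + z₂(K₂−1)(1+ψ₂(K₁−1)) = 0
⇒ ψ₂ = [z₁(K₁−1)+z₂(K₂−1)] / [−(K₁−1)(K₂−1)] = 0.0803/0.2285 = 0.352
  MEK: x = 0.746, y = 0.954
  p-xylene: x = 0.254, y = 0.046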